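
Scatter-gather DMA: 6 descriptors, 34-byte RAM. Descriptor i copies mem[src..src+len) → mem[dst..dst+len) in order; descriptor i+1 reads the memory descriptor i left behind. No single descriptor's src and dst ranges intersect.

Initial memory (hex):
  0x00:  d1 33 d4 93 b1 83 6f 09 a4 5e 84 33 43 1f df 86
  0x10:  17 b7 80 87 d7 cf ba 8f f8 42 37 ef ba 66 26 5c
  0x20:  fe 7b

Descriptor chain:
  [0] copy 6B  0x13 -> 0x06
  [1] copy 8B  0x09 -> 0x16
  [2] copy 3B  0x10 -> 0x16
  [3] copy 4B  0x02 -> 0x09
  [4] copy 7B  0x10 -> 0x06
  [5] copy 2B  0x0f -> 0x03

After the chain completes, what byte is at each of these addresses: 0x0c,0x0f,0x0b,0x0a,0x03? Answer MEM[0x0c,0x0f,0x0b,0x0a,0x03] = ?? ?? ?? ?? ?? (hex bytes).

MEM[0x0c,0x0f,0x0b,0x0a,0x03] = 17 86 cf d7 86

  after D0: wrote 6B at 0x06 = 87d7cfba8ff8
  after D1: wrote 8B at 0x16 = ba8ff8431fdf8617
  after D2: wrote 3B at 0x16 = 17b780
  after D3: wrote 4B at 0x09 = d493b183
  after D4: wrote 7B at 0x06 = 17b78087d7cf17
  after D5: wrote 2B at 0x03 = 8617
query mem[0x0c]=0x17, mem[0x0f]=0x86, mem[0x0b]=0xcf, mem[0x0a]=0xd7, mem[0x03]=0x86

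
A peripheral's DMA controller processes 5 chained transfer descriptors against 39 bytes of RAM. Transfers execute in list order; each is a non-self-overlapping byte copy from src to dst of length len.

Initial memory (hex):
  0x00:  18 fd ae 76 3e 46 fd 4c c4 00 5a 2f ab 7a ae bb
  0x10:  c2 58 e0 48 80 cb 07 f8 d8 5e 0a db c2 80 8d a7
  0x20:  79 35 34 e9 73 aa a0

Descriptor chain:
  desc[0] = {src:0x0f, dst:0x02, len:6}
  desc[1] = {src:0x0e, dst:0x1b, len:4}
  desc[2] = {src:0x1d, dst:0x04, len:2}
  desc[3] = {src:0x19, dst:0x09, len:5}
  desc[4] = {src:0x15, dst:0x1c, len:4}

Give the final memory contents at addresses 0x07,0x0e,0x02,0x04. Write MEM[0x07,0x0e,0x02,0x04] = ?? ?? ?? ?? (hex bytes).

MEM[0x07,0x0e,0x02,0x04] = 80 ae bb c2

#0 dst[0x02+6] := {0xbb,0xc2,0x58,0xe0,0x48,0x80}
#1 dst[0x1b+4] := {0xae,0xbb,0xc2,0x58}
#2 dst[0x04+2] := {0xc2,0x58}
#3 dst[0x09+5] := {0x5e,0x0a,0xae,0xbb,0xc2}
#4 dst[0x1c+4] := {0xcb,0x07,0xf8,0xd8}
query mem[0x07]=0x80, mem[0x0e]=0xae, mem[0x02]=0xbb, mem[0x04]=0xc2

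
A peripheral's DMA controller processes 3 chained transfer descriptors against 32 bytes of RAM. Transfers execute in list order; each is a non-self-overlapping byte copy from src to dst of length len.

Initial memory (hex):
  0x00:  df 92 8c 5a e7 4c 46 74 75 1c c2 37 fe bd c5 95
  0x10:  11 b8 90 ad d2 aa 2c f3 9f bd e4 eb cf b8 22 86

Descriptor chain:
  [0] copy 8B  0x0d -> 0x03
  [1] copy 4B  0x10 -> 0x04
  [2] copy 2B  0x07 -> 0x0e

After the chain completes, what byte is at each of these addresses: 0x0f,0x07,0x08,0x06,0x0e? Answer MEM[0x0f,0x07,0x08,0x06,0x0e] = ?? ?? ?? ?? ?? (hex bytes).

D0: mem[0x03..0x0a] <- [bd c5 95 11 b8 90 ad d2]
D1: mem[0x04..0x07] <- [11 b8 90 ad]
D2: mem[0x0e..0x0f] <- [ad 90]
query mem[0x0f]=0x90, mem[0x07]=0xad, mem[0x08]=0x90, mem[0x06]=0x90, mem[0x0e]=0xad

MEM[0x0f,0x07,0x08,0x06,0x0e] = 90 ad 90 90 ad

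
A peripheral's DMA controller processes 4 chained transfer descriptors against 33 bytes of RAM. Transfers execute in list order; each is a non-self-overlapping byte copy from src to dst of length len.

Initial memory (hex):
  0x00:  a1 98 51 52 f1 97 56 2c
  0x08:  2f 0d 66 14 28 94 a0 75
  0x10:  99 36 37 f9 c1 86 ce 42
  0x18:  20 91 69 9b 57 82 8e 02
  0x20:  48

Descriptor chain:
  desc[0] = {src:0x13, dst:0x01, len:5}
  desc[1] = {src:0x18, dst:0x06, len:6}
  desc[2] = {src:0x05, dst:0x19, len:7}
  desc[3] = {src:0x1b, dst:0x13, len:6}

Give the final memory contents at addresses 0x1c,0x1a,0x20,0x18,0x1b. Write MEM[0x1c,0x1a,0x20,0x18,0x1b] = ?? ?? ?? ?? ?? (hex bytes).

#0 dst[0x01+5] := {0xf9,0xc1,0x86,0xce,0x42}
#1 dst[0x06+6] := {0x20,0x91,0x69,0x9b,0x57,0x82}
#2 dst[0x19+7] := {0x42,0x20,0x91,0x69,0x9b,0x57,0x82}
#3 dst[0x13+6] := {0x91,0x69,0x9b,0x57,0x82,0x48}
query mem[0x1c]=0x69, mem[0x1a]=0x20, mem[0x20]=0x48, mem[0x18]=0x48, mem[0x1b]=0x91

MEM[0x1c,0x1a,0x20,0x18,0x1b] = 69 20 48 48 91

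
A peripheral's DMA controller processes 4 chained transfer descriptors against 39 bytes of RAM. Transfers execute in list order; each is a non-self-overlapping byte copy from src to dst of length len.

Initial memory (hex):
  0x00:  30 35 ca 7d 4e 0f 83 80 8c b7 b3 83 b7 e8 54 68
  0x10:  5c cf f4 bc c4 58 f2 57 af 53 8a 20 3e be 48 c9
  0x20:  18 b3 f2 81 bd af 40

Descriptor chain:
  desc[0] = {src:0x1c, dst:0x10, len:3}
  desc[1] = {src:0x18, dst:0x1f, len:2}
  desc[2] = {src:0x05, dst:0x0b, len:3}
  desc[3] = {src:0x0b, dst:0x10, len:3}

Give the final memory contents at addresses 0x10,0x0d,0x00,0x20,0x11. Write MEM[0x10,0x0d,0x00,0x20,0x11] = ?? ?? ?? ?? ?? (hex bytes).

  after D0: wrote 3B at 0x10 = 3ebe48
  after D1: wrote 2B at 0x1f = af53
  after D2: wrote 3B at 0x0b = 0f8380
  after D3: wrote 3B at 0x10 = 0f8380
query mem[0x10]=0x0f, mem[0x0d]=0x80, mem[0x00]=0x30, mem[0x20]=0x53, mem[0x11]=0x83

MEM[0x10,0x0d,0x00,0x20,0x11] = 0f 80 30 53 83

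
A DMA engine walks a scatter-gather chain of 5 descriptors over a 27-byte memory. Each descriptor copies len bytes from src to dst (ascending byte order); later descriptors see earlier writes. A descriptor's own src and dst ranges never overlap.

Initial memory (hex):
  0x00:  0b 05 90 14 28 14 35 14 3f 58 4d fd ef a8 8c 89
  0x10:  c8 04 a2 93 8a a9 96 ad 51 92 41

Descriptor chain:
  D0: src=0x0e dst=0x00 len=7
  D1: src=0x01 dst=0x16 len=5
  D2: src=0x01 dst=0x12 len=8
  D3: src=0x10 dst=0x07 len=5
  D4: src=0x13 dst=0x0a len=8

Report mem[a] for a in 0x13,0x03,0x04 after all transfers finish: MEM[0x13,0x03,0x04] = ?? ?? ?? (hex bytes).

MEM[0x13,0x03,0x04] = c8 04 a2

[0] 0x0e->0x00 len=7 : 8c 89 c8 04 a2 93 8a
[1] 0x01->0x16 len=5 : 89 c8 04 a2 93
[2] 0x01->0x12 len=8 : 89 c8 04 a2 93 8a 14 3f
[3] 0x10->0x07 len=5 : c8 04 89 c8 04
[4] 0x13->0x0a len=8 : c8 04 a2 93 8a 14 3f 93
query mem[0x13]=0xc8, mem[0x03]=0x04, mem[0x04]=0xa2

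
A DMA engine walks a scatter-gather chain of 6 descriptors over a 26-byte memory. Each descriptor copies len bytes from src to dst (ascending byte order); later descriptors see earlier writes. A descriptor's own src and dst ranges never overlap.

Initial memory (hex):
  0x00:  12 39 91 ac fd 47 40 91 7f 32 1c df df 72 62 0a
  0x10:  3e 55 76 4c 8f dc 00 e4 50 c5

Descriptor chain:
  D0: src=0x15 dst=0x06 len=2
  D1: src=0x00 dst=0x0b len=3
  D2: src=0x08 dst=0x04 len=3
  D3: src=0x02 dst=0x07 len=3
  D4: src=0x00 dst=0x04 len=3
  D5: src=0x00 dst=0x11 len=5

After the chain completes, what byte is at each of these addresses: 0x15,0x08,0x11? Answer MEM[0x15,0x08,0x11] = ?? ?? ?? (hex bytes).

MEM[0x15,0x08,0x11] = 12 ac 12

  after D0: wrote 2B at 0x06 = dc00
  after D1: wrote 3B at 0x0b = 123991
  after D2: wrote 3B at 0x04 = 7f321c
  after D3: wrote 3B at 0x07 = 91ac7f
  after D4: wrote 3B at 0x04 = 123991
  after D5: wrote 5B at 0x11 = 123991ac12
query mem[0x15]=0x12, mem[0x08]=0xac, mem[0x11]=0x12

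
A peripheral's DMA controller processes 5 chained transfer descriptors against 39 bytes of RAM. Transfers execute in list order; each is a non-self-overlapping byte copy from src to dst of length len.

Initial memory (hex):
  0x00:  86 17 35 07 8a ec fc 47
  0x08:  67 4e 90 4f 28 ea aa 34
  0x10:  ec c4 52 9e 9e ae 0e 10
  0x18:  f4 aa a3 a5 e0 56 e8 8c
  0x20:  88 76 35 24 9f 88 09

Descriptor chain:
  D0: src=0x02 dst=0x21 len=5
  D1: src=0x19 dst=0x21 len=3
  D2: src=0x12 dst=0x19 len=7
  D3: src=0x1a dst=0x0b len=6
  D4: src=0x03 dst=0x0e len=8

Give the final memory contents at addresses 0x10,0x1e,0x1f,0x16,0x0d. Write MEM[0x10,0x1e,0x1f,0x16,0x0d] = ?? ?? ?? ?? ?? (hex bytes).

#0 dst[0x21+5] := {0x35,0x07,0x8a,0xec,0xfc}
#1 dst[0x21+3] := {0xaa,0xa3,0xa5}
#2 dst[0x19+7] := {0x52,0x9e,0x9e,0xae,0x0e,0x10,0xf4}
#3 dst[0x0b+6] := {0x9e,0x9e,0xae,0x0e,0x10,0xf4}
#4 dst[0x0e+8] := {0x07,0x8a,0xec,0xfc,0x47,0x67,0x4e,0x90}
query mem[0x10]=0xec, mem[0x1e]=0x10, mem[0x1f]=0xf4, mem[0x16]=0x0e, mem[0x0d]=0xae

MEM[0x10,0x1e,0x1f,0x16,0x0d] = ec 10 f4 0e ae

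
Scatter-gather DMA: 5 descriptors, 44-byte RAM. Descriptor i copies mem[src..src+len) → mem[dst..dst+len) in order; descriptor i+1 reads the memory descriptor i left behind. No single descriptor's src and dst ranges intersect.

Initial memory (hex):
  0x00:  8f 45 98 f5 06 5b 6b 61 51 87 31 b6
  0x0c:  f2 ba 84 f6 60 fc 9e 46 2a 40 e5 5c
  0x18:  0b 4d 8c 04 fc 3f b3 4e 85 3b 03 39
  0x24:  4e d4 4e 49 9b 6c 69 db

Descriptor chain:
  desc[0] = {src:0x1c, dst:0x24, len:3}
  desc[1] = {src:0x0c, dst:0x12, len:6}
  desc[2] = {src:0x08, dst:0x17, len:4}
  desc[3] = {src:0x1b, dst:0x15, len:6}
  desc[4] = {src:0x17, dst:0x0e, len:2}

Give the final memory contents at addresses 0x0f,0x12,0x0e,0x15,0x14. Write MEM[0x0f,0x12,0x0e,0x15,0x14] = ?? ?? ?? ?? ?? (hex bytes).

MEM[0x0f,0x12,0x0e,0x15,0x14] = b3 f2 3f 04 84

D0: mem[0x24..0x26] <- [fc 3f b3]
D1: mem[0x12..0x17] <- [f2 ba 84 f6 60 fc]
D2: mem[0x17..0x1a] <- [51 87 31 b6]
D3: mem[0x15..0x1a] <- [04 fc 3f b3 4e 85]
D4: mem[0x0e..0x0f] <- [3f b3]
query mem[0x0f]=0xb3, mem[0x12]=0xf2, mem[0x0e]=0x3f, mem[0x15]=0x04, mem[0x14]=0x84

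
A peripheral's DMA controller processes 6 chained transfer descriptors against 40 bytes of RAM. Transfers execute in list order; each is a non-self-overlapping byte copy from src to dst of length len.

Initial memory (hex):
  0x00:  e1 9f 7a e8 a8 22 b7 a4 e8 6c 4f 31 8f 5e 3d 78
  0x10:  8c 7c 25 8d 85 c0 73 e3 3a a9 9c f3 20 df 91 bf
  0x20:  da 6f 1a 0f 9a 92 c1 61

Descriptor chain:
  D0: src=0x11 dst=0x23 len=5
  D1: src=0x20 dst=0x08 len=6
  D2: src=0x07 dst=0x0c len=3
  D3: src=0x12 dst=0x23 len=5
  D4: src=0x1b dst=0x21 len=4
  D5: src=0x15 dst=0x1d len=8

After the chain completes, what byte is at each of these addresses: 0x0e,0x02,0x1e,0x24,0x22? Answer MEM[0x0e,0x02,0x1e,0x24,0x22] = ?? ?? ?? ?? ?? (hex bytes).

MEM[0x0e,0x02,0x1e,0x24,0x22] = 6f 7a 73 20 9c

[0] 0x11->0x23 len=5 : 7c 25 8d 85 c0
[1] 0x20->0x08 len=6 : da 6f 1a 7c 25 8d
[2] 0x07->0x0c len=3 : a4 da 6f
[3] 0x12->0x23 len=5 : 25 8d 85 c0 73
[4] 0x1b->0x21 len=4 : f3 20 df 91
[5] 0x15->0x1d len=8 : c0 73 e3 3a a9 9c f3 20
query mem[0x0e]=0x6f, mem[0x02]=0x7a, mem[0x1e]=0x73, mem[0x24]=0x20, mem[0x22]=0x9c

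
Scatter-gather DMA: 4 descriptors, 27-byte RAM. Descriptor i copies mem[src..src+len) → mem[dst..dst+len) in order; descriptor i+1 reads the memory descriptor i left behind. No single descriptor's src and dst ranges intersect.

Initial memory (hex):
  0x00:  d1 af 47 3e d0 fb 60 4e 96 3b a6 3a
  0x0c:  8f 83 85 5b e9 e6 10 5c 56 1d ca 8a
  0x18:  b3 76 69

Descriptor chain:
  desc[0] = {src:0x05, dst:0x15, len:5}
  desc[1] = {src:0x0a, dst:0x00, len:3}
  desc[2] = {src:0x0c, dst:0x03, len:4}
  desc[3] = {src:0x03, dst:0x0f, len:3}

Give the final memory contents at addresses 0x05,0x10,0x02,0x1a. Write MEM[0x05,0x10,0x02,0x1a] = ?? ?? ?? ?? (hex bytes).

MEM[0x05,0x10,0x02,0x1a] = 85 83 8f 69

D0: mem[0x15..0x19] <- [fb 60 4e 96 3b]
D1: mem[0x00..0x02] <- [a6 3a 8f]
D2: mem[0x03..0x06] <- [8f 83 85 5b]
D3: mem[0x0f..0x11] <- [8f 83 85]
query mem[0x05]=0x85, mem[0x10]=0x83, mem[0x02]=0x8f, mem[0x1a]=0x69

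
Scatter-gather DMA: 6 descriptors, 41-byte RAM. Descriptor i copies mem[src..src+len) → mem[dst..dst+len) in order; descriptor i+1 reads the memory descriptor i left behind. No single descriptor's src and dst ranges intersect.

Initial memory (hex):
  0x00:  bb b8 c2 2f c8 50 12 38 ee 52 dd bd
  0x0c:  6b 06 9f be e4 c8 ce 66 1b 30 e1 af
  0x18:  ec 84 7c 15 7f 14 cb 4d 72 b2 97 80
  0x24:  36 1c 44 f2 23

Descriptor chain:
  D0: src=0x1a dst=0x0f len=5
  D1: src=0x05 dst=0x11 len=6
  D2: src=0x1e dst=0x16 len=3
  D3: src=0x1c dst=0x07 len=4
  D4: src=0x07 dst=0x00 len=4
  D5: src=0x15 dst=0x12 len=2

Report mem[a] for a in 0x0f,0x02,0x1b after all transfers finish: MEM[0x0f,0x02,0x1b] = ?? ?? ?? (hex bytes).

MEM[0x0f,0x02,0x1b] = 7c cb 15

#0 dst[0x0f+5] := {0x7c,0x15,0x7f,0x14,0xcb}
#1 dst[0x11+6] := {0x50,0x12,0x38,0xee,0x52,0xdd}
#2 dst[0x16+3] := {0xcb,0x4d,0x72}
#3 dst[0x07+4] := {0x7f,0x14,0xcb,0x4d}
#4 dst[0x00+4] := {0x7f,0x14,0xcb,0x4d}
#5 dst[0x12+2] := {0x52,0xcb}
query mem[0x0f]=0x7c, mem[0x02]=0xcb, mem[0x1b]=0x15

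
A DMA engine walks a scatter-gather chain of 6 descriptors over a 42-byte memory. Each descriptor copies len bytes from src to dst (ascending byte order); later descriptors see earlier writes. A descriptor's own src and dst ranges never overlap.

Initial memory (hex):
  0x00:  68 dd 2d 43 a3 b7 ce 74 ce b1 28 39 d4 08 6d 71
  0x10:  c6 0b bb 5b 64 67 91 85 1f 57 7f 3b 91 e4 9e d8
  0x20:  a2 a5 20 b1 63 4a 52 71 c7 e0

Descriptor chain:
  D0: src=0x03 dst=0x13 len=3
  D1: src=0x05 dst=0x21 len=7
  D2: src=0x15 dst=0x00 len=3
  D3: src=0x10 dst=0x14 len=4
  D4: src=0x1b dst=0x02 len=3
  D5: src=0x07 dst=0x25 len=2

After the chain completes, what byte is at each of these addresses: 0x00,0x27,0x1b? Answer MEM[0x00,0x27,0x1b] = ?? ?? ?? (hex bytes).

MEM[0x00,0x27,0x1b] = b7 39 3b

#0 dst[0x13+3] := {0x43,0xa3,0xb7}
#1 dst[0x21+7] := {0xb7,0xce,0x74,0xce,0xb1,0x28,0x39}
#2 dst[0x00+3] := {0xb7,0x91,0x85}
#3 dst[0x14+4] := {0xc6,0x0b,0xbb,0x43}
#4 dst[0x02+3] := {0x3b,0x91,0xe4}
#5 dst[0x25+2] := {0x74,0xce}
query mem[0x00]=0xb7, mem[0x27]=0x39, mem[0x1b]=0x3b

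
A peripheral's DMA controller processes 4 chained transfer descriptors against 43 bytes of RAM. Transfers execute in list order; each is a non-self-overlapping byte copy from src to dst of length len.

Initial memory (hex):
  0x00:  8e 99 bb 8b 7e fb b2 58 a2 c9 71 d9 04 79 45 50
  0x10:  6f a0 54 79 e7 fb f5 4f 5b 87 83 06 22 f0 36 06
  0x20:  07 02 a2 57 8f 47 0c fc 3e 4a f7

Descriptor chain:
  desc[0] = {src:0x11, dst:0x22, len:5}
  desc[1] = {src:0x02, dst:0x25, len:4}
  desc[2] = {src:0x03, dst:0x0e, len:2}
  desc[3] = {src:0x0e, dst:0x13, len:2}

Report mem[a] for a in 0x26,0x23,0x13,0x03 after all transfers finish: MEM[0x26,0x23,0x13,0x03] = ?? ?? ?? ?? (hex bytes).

#0 dst[0x22+5] := {0xa0,0x54,0x79,0xe7,0xfb}
#1 dst[0x25+4] := {0xbb,0x8b,0x7e,0xfb}
#2 dst[0x0e+2] := {0x8b,0x7e}
#3 dst[0x13+2] := {0x8b,0x7e}
query mem[0x26]=0x8b, mem[0x23]=0x54, mem[0x13]=0x8b, mem[0x03]=0x8b

MEM[0x26,0x23,0x13,0x03] = 8b 54 8b 8b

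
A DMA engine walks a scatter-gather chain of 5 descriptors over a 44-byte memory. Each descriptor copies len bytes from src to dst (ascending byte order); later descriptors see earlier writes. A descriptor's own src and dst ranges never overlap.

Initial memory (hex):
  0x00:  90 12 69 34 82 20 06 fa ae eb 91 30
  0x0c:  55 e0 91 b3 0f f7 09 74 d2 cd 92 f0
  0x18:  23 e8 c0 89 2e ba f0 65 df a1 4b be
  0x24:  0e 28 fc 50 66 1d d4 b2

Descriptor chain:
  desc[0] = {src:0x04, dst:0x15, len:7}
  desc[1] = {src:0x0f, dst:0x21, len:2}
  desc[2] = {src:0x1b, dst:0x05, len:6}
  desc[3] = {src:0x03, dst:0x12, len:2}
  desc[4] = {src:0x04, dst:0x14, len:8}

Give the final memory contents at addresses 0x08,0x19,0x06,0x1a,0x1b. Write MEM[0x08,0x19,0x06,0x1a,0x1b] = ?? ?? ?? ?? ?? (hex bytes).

MEM[0x08,0x19,0x06,0x1a,0x1b] = f0 65 2e df 30

D0: mem[0x15..0x1b] <- [82 20 06 fa ae eb 91]
D1: mem[0x21..0x22] <- [b3 0f]
D2: mem[0x05..0x0a] <- [91 2e ba f0 65 df]
D3: mem[0x12..0x13] <- [34 82]
D4: mem[0x14..0x1b] <- [82 91 2e ba f0 65 df 30]
query mem[0x08]=0xf0, mem[0x19]=0x65, mem[0x06]=0x2e, mem[0x1a]=0xdf, mem[0x1b]=0x30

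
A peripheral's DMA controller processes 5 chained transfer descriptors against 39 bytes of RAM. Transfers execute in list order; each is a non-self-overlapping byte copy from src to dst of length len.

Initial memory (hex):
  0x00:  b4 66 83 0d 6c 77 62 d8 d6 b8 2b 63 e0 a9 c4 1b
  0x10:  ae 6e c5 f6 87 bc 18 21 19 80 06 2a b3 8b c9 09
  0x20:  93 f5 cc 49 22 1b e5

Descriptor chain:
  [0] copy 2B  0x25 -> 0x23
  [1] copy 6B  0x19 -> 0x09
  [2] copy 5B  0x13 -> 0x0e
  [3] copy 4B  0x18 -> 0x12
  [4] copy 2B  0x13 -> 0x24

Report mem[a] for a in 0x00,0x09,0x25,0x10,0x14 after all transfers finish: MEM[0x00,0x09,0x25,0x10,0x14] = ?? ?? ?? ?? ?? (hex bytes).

D0: mem[0x23..0x24] <- [1b e5]
D1: mem[0x09..0x0e] <- [80 06 2a b3 8b c9]
D2: mem[0x0e..0x12] <- [f6 87 bc 18 21]
D3: mem[0x12..0x15] <- [19 80 06 2a]
D4: mem[0x24..0x25] <- [80 06]
query mem[0x00]=0xb4, mem[0x09]=0x80, mem[0x25]=0x06, mem[0x10]=0xbc, mem[0x14]=0x06

MEM[0x00,0x09,0x25,0x10,0x14] = b4 80 06 bc 06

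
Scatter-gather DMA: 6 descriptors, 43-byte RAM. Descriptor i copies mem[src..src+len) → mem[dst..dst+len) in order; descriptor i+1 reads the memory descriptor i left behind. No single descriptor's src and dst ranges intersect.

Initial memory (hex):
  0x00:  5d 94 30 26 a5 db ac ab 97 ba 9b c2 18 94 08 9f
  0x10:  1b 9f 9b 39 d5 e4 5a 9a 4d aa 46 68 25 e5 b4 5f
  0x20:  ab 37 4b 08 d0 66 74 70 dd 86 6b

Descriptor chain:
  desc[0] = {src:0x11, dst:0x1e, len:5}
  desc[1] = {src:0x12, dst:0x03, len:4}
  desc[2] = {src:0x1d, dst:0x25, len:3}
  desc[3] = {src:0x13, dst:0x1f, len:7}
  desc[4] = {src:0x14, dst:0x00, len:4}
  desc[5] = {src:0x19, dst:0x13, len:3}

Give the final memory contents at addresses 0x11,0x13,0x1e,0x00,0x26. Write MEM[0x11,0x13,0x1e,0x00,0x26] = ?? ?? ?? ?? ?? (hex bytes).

MEM[0x11,0x13,0x1e,0x00,0x26] = 9f aa 9f d5 9f

[0] 0x11->0x1e len=5 : 9f 9b 39 d5 e4
[1] 0x12->0x03 len=4 : 9b 39 d5 e4
[2] 0x1d->0x25 len=3 : e5 9f 9b
[3] 0x13->0x1f len=7 : 39 d5 e4 5a 9a 4d aa
[4] 0x14->0x00 len=4 : d5 e4 5a 9a
[5] 0x19->0x13 len=3 : aa 46 68
query mem[0x11]=0x9f, mem[0x13]=0xaa, mem[0x1e]=0x9f, mem[0x00]=0xd5, mem[0x26]=0x9f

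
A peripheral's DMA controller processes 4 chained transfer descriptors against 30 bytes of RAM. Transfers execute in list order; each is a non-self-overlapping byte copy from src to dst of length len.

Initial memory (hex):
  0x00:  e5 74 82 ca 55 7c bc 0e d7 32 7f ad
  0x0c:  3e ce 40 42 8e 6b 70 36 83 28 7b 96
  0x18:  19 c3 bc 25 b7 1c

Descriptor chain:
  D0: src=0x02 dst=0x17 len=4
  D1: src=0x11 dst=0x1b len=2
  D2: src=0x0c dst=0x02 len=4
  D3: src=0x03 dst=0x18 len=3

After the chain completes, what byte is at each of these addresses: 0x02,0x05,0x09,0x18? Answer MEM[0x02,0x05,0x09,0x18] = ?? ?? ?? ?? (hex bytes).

D0: mem[0x17..0x1a] <- [82 ca 55 7c]
D1: mem[0x1b..0x1c] <- [6b 70]
D2: mem[0x02..0x05] <- [3e ce 40 42]
D3: mem[0x18..0x1a] <- [ce 40 42]
query mem[0x02]=0x3e, mem[0x05]=0x42, mem[0x09]=0x32, mem[0x18]=0xce

MEM[0x02,0x05,0x09,0x18] = 3e 42 32 ce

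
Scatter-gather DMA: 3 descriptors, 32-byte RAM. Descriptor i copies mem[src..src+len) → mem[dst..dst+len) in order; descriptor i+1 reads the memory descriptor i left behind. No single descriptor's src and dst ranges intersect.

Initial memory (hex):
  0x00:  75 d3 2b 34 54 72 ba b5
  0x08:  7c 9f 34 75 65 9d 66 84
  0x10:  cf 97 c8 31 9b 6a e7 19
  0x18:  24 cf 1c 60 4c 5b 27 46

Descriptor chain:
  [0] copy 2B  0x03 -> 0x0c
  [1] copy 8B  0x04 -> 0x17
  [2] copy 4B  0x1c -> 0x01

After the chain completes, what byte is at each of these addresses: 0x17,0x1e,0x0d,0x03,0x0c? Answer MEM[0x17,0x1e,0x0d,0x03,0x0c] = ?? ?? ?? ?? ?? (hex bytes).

MEM[0x17,0x1e,0x0d,0x03,0x0c] = 54 75 54 75 34

[0] 0x03->0x0c len=2 : 34 54
[1] 0x04->0x17 len=8 : 54 72 ba b5 7c 9f 34 75
[2] 0x1c->0x01 len=4 : 9f 34 75 46
query mem[0x17]=0x54, mem[0x1e]=0x75, mem[0x0d]=0x54, mem[0x03]=0x75, mem[0x0c]=0x34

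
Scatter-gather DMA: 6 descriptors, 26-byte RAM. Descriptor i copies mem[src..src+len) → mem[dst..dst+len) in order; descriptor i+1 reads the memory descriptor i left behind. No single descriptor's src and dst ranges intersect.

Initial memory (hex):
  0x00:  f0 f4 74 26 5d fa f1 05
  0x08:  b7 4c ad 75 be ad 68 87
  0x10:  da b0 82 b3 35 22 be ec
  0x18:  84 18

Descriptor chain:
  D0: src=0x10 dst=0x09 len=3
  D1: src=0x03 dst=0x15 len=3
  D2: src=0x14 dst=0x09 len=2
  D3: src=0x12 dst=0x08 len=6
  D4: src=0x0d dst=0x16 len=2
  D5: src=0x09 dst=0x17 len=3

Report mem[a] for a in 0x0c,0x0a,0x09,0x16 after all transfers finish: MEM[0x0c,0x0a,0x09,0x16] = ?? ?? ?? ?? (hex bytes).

MEM[0x0c,0x0a,0x09,0x16] = 5d 35 b3 fa

  after D0: wrote 3B at 0x09 = dab082
  after D1: wrote 3B at 0x15 = 265dfa
  after D2: wrote 2B at 0x09 = 3526
  after D3: wrote 6B at 0x08 = 82b335265dfa
  after D4: wrote 2B at 0x16 = fa68
  after D5: wrote 3B at 0x17 = b33526
query mem[0x0c]=0x5d, mem[0x0a]=0x35, mem[0x09]=0xb3, mem[0x16]=0xfa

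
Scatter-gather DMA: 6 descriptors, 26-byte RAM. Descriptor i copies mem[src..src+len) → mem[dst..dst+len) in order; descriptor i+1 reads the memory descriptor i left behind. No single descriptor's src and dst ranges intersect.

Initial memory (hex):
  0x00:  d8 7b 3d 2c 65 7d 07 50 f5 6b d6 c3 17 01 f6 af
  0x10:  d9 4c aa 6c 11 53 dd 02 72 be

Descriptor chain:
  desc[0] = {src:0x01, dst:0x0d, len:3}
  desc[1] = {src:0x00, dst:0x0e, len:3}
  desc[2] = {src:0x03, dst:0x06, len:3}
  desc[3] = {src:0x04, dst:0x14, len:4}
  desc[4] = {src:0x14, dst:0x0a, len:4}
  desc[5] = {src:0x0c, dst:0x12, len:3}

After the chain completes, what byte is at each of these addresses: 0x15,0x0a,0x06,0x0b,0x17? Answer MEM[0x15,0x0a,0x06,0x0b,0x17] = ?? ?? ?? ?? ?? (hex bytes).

MEM[0x15,0x0a,0x06,0x0b,0x17] = 7d 65 2c 7d 65

#0 dst[0x0d+3] := {0x7b,0x3d,0x2c}
#1 dst[0x0e+3] := {0xd8,0x7b,0x3d}
#2 dst[0x06+3] := {0x2c,0x65,0x7d}
#3 dst[0x14+4] := {0x65,0x7d,0x2c,0x65}
#4 dst[0x0a+4] := {0x65,0x7d,0x2c,0x65}
#5 dst[0x12+3] := {0x2c,0x65,0xd8}
query mem[0x15]=0x7d, mem[0x0a]=0x65, mem[0x06]=0x2c, mem[0x0b]=0x7d, mem[0x17]=0x65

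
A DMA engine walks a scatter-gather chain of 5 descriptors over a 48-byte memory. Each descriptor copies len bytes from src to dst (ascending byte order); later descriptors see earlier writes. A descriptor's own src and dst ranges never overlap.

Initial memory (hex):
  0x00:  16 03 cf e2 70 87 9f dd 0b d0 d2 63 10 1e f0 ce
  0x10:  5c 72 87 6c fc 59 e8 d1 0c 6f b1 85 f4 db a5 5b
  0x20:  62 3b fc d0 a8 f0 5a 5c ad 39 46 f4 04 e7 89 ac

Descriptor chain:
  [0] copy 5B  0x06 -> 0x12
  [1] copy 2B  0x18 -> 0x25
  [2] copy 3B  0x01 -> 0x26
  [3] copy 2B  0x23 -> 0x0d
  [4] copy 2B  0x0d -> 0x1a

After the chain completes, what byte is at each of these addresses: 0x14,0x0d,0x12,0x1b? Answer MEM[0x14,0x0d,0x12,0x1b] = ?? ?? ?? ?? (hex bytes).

MEM[0x14,0x0d,0x12,0x1b] = 0b d0 9f a8

[0] 0x06->0x12 len=5 : 9f dd 0b d0 d2
[1] 0x18->0x25 len=2 : 0c 6f
[2] 0x01->0x26 len=3 : 03 cf e2
[3] 0x23->0x0d len=2 : d0 a8
[4] 0x0d->0x1a len=2 : d0 a8
query mem[0x14]=0x0b, mem[0x0d]=0xd0, mem[0x12]=0x9f, mem[0x1b]=0xa8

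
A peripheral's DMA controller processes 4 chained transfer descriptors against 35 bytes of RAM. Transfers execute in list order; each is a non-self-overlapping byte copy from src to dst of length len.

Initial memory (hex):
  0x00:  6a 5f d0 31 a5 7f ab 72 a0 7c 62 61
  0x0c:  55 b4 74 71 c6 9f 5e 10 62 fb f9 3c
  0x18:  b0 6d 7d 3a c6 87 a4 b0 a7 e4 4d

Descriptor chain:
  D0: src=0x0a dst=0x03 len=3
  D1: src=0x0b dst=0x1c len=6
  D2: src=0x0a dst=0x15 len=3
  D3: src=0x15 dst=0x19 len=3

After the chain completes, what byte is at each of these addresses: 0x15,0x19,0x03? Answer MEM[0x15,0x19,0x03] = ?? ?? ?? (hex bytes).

#0 dst[0x03+3] := {0x62,0x61,0x55}
#1 dst[0x1c+6] := {0x61,0x55,0xb4,0x74,0x71,0xc6}
#2 dst[0x15+3] := {0x62,0x61,0x55}
#3 dst[0x19+3] := {0x62,0x61,0x55}
query mem[0x15]=0x62, mem[0x19]=0x62, mem[0x03]=0x62

MEM[0x15,0x19,0x03] = 62 62 62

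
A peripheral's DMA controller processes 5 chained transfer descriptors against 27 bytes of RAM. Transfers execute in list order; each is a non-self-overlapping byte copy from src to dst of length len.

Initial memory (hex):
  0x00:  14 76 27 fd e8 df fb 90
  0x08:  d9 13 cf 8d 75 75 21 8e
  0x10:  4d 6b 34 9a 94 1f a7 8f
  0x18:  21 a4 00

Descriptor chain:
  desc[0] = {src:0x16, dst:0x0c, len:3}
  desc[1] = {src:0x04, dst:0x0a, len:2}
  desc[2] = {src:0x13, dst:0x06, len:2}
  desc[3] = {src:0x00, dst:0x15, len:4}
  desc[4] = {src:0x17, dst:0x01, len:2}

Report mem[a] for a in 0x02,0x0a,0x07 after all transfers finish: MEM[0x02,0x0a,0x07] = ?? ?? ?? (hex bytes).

MEM[0x02,0x0a,0x07] = fd e8 94

#0 dst[0x0c+3] := {0xa7,0x8f,0x21}
#1 dst[0x0a+2] := {0xe8,0xdf}
#2 dst[0x06+2] := {0x9a,0x94}
#3 dst[0x15+4] := {0x14,0x76,0x27,0xfd}
#4 dst[0x01+2] := {0x27,0xfd}
query mem[0x02]=0xfd, mem[0x0a]=0xe8, mem[0x07]=0x94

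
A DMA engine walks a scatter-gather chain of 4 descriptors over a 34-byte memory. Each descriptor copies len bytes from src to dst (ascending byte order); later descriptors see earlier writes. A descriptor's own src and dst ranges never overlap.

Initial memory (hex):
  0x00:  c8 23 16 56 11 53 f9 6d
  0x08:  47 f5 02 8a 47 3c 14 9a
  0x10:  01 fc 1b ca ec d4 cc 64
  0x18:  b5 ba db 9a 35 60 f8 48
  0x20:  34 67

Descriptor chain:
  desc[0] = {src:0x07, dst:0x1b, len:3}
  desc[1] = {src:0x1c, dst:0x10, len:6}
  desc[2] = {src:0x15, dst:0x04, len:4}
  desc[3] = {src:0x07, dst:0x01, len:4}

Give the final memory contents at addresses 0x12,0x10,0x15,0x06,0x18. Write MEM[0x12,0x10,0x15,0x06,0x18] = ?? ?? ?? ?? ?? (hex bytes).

MEM[0x12,0x10,0x15,0x06,0x18] = f8 47 67 64 b5

[0] 0x07->0x1b len=3 : 6d 47 f5
[1] 0x1c->0x10 len=6 : 47 f5 f8 48 34 67
[2] 0x15->0x04 len=4 : 67 cc 64 b5
[3] 0x07->0x01 len=4 : b5 47 f5 02
query mem[0x12]=0xf8, mem[0x10]=0x47, mem[0x15]=0x67, mem[0x06]=0x64, mem[0x18]=0xb5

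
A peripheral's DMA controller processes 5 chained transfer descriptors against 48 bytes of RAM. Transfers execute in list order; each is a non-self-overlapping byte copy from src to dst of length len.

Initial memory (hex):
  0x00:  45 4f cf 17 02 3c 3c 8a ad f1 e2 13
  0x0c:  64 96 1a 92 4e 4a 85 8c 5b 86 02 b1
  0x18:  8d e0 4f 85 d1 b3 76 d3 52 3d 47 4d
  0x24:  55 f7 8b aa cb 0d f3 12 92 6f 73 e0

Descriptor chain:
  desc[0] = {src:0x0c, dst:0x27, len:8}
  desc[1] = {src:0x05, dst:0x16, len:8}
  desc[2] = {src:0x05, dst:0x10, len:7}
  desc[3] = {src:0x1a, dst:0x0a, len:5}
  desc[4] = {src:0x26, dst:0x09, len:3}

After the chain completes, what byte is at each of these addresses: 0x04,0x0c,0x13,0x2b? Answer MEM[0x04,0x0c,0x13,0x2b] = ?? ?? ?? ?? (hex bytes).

[0] 0x0c->0x27 len=8 : 64 96 1a 92 4e 4a 85 8c
[1] 0x05->0x16 len=8 : 3c 3c 8a ad f1 e2 13 64
[2] 0x05->0x10 len=7 : 3c 3c 8a ad f1 e2 13
[3] 0x1a->0x0a len=5 : f1 e2 13 64 76
[4] 0x26->0x09 len=3 : 8b 64 96
query mem[0x04]=0x02, mem[0x0c]=0x13, mem[0x13]=0xad, mem[0x2b]=0x4e

MEM[0x04,0x0c,0x13,0x2b] = 02 13 ad 4e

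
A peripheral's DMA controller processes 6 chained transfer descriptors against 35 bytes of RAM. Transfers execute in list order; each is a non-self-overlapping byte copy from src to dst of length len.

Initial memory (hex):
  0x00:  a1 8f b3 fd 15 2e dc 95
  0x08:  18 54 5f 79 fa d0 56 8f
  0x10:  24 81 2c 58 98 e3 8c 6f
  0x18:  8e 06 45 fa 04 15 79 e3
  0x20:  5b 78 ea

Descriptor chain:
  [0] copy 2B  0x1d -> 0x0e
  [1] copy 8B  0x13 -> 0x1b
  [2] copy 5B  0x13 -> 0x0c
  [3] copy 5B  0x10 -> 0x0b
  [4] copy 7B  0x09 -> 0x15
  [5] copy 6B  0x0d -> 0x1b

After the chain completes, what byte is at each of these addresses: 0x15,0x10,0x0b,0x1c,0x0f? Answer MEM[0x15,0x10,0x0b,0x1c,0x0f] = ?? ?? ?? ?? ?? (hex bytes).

#0 dst[0x0e+2] := {0x15,0x79}
#1 dst[0x1b+8] := {0x58,0x98,0xe3,0x8c,0x6f,0x8e,0x06,0x45}
#2 dst[0x0c+5] := {0x58,0x98,0xe3,0x8c,0x6f}
#3 dst[0x0b+5] := {0x6f,0x81,0x2c,0x58,0x98}
#4 dst[0x15+7] := {0x54,0x5f,0x6f,0x81,0x2c,0x58,0x98}
#5 dst[0x1b+6] := {0x2c,0x58,0x98,0x6f,0x81,0x2c}
query mem[0x15]=0x54, mem[0x10]=0x6f, mem[0x0b]=0x6f, mem[0x1c]=0x58, mem[0x0f]=0x98

MEM[0x15,0x10,0x0b,0x1c,0x0f] = 54 6f 6f 58 98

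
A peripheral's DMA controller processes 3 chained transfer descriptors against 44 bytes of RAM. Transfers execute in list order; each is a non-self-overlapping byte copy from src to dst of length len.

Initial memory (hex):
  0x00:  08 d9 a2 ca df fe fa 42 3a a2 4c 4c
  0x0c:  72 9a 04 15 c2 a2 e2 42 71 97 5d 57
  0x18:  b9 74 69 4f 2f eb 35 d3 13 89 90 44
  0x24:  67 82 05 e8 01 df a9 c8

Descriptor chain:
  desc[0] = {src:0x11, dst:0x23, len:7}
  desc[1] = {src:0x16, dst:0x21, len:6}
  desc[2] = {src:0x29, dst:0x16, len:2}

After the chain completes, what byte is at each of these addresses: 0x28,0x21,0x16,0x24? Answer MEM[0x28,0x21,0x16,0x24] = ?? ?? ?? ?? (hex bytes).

[0] 0x11->0x23 len=7 : a2 e2 42 71 97 5d 57
[1] 0x16->0x21 len=6 : 5d 57 b9 74 69 4f
[2] 0x29->0x16 len=2 : 57 a9
query mem[0x28]=0x5d, mem[0x21]=0x5d, mem[0x16]=0x57, mem[0x24]=0x74

MEM[0x28,0x21,0x16,0x24] = 5d 5d 57 74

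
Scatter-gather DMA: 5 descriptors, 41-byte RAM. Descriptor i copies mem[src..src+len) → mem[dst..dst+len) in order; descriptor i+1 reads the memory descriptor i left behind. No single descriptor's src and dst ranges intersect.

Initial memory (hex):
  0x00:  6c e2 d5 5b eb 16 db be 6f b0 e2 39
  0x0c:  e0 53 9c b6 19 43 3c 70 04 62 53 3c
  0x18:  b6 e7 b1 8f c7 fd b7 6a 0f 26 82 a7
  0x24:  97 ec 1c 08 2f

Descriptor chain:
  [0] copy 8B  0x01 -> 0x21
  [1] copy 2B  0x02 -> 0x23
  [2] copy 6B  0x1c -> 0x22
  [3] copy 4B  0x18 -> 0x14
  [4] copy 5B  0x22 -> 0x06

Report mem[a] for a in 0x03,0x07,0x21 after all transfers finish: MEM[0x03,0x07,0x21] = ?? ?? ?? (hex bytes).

#0 dst[0x21+8] := {0xe2,0xd5,0x5b,0xeb,0x16,0xdb,0xbe,0x6f}
#1 dst[0x23+2] := {0xd5,0x5b}
#2 dst[0x22+6] := {0xc7,0xfd,0xb7,0x6a,0x0f,0xe2}
#3 dst[0x14+4] := {0xb6,0xe7,0xb1,0x8f}
#4 dst[0x06+5] := {0xc7,0xfd,0xb7,0x6a,0x0f}
query mem[0x03]=0x5b, mem[0x07]=0xfd, mem[0x21]=0xe2

MEM[0x03,0x07,0x21] = 5b fd e2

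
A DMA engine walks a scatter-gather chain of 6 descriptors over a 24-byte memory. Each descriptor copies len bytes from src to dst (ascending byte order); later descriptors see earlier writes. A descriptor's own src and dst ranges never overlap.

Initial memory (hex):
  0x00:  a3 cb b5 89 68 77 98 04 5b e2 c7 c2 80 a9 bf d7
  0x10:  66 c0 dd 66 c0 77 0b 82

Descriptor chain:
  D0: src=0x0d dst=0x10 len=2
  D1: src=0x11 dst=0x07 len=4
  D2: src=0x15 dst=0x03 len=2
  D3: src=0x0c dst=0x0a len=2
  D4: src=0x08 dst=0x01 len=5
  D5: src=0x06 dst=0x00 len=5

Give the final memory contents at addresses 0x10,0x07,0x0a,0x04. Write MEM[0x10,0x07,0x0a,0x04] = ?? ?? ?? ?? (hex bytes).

MEM[0x10,0x07,0x0a,0x04] = a9 bf 80 80

  after D0: wrote 2B at 0x10 = a9bf
  after D1: wrote 4B at 0x07 = bfdd66c0
  after D2: wrote 2B at 0x03 = 770b
  after D3: wrote 2B at 0x0a = 80a9
  after D4: wrote 5B at 0x01 = dd6680a980
  after D5: wrote 5B at 0x00 = 98bfdd6680
query mem[0x10]=0xa9, mem[0x07]=0xbf, mem[0x0a]=0x80, mem[0x04]=0x80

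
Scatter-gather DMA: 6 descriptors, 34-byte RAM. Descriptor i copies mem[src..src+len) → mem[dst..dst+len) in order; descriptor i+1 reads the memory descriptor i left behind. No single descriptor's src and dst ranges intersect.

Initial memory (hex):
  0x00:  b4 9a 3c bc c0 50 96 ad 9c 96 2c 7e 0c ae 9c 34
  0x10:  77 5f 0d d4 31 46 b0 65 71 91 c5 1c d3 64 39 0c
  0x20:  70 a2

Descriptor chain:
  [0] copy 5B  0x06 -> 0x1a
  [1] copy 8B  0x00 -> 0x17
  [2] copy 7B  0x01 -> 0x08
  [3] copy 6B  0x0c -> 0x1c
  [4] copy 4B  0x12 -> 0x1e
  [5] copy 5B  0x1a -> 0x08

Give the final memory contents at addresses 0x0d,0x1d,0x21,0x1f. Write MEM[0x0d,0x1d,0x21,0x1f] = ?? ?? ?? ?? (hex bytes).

  after D0: wrote 5B at 0x1a = 96ad9c962c
  after D1: wrote 8B at 0x17 = b49a3cbcc05096ad
  after D2: wrote 7B at 0x08 = 9a3cbcc05096ad
  after D3: wrote 6B at 0x1c = 5096ad34775f
  after D4: wrote 4B at 0x1e = 0dd43146
  after D5: wrote 5B at 0x08 = bcc050960d
query mem[0x0d]=0x96, mem[0x1d]=0x96, mem[0x21]=0x46, mem[0x1f]=0xd4

MEM[0x0d,0x1d,0x21,0x1f] = 96 96 46 d4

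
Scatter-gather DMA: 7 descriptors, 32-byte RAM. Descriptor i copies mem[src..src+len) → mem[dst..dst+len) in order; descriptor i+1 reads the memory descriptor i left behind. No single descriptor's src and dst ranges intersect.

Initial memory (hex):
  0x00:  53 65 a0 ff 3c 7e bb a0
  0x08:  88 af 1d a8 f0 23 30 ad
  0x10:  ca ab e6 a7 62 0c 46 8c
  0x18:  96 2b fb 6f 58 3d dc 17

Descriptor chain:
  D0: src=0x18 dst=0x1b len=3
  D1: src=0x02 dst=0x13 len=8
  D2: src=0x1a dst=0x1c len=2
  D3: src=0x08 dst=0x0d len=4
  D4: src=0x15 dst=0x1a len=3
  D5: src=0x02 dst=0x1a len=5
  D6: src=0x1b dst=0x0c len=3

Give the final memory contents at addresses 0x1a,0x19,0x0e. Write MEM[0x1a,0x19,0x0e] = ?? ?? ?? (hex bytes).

  after D0: wrote 3B at 0x1b = 962bfb
  after D1: wrote 8B at 0x13 = a0ff3c7ebba088af
  after D2: wrote 2B at 0x1c = af96
  after D3: wrote 4B at 0x0d = 88af1da8
  after D4: wrote 3B at 0x1a = 3c7ebb
  after D5: wrote 5B at 0x1a = a0ff3c7ebb
  after D6: wrote 3B at 0x0c = ff3c7e
query mem[0x1a]=0xa0, mem[0x19]=0x88, mem[0x0e]=0x7e

MEM[0x1a,0x19,0x0e] = a0 88 7e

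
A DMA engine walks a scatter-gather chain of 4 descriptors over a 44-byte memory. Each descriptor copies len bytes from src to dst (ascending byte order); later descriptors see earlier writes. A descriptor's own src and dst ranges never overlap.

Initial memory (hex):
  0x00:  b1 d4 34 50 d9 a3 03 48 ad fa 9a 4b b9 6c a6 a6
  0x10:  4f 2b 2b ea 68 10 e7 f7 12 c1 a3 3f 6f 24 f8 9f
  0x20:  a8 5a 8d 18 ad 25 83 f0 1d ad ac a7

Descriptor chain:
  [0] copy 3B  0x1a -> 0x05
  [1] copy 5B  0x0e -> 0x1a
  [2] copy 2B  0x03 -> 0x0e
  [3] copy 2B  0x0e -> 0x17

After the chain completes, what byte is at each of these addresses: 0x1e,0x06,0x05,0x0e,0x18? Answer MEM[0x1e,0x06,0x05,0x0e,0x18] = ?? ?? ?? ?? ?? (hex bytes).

  after D0: wrote 3B at 0x05 = a33f6f
  after D1: wrote 5B at 0x1a = a6a64f2b2b
  after D2: wrote 2B at 0x0e = 50d9
  after D3: wrote 2B at 0x17 = 50d9
query mem[0x1e]=0x2b, mem[0x06]=0x3f, mem[0x05]=0xa3, mem[0x0e]=0x50, mem[0x18]=0xd9

MEM[0x1e,0x06,0x05,0x0e,0x18] = 2b 3f a3 50 d9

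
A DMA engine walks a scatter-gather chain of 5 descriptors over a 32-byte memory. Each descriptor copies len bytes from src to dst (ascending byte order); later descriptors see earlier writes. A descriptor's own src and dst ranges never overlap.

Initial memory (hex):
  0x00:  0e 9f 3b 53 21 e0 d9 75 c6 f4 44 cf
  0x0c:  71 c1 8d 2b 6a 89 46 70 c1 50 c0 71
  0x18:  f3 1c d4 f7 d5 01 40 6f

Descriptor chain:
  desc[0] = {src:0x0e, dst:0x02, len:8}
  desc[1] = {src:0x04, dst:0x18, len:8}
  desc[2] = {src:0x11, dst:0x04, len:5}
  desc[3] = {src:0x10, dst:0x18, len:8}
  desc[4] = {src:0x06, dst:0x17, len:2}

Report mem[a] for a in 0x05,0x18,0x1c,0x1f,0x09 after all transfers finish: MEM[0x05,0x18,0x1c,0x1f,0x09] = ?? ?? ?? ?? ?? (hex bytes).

MEM[0x05,0x18,0x1c,0x1f,0x09] = 46 c1 c1 71 50

  after D0: wrote 8B at 0x02 = 8d2b6a894670c150
  after D1: wrote 8B at 0x18 = 6a894670c15044cf
  after D2: wrote 5B at 0x04 = 894670c150
  after D3: wrote 8B at 0x18 = 6a894670c150c071
  after D4: wrote 2B at 0x17 = 70c1
query mem[0x05]=0x46, mem[0x18]=0xc1, mem[0x1c]=0xc1, mem[0x1f]=0x71, mem[0x09]=0x50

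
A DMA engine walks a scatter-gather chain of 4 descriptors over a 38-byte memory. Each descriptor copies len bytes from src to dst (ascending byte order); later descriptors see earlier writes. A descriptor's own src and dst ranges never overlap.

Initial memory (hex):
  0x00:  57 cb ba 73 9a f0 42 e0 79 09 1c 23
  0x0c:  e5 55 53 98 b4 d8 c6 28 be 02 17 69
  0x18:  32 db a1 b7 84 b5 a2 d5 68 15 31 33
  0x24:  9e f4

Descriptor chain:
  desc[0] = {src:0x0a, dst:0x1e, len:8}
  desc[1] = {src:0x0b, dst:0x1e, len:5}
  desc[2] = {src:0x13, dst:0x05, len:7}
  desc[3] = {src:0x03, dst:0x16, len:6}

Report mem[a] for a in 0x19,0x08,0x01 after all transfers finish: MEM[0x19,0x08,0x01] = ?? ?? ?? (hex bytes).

MEM[0x19,0x08,0x01] = be 17 cb

#0 dst[0x1e+8] := {0x1c,0x23,0xe5,0x55,0x53,0x98,0xb4,0xd8}
#1 dst[0x1e+5] := {0x23,0xe5,0x55,0x53,0x98}
#2 dst[0x05+7] := {0x28,0xbe,0x02,0x17,0x69,0x32,0xdb}
#3 dst[0x16+6] := {0x73,0x9a,0x28,0xbe,0x02,0x17}
query mem[0x19]=0xbe, mem[0x08]=0x17, mem[0x01]=0xcb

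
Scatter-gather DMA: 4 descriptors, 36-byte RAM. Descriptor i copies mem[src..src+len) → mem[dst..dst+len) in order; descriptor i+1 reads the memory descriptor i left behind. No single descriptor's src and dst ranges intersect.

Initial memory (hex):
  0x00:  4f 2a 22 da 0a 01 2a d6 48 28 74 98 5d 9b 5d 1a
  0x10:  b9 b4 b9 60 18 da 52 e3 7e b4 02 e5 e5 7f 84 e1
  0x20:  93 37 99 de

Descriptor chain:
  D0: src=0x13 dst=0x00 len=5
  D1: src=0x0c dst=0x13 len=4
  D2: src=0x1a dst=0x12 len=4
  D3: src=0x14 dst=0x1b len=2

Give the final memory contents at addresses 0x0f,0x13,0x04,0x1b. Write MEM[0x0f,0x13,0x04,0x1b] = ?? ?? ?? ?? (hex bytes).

D0: mem[0x00..0x04] <- [60 18 da 52 e3]
D1: mem[0x13..0x16] <- [5d 9b 5d 1a]
D2: mem[0x12..0x15] <- [02 e5 e5 7f]
D3: mem[0x1b..0x1c] <- [e5 7f]
query mem[0x0f]=0x1a, mem[0x13]=0xe5, mem[0x04]=0xe3, mem[0x1b]=0xe5

MEM[0x0f,0x13,0x04,0x1b] = 1a e5 e3 e5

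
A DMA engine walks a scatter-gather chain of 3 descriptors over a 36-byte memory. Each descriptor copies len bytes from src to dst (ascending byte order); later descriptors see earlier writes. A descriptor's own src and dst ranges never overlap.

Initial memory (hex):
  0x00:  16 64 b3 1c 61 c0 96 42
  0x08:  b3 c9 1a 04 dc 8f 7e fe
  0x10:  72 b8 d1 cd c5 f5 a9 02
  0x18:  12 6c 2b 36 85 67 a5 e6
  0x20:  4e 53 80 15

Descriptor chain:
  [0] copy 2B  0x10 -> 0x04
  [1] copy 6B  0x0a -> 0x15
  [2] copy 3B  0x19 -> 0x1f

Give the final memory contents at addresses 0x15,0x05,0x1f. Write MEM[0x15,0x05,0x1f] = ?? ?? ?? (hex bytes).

MEM[0x15,0x05,0x1f] = 1a b8 7e

  after D0: wrote 2B at 0x04 = 72b8
  after D1: wrote 6B at 0x15 = 1a04dc8f7efe
  after D2: wrote 3B at 0x1f = 7efe36
query mem[0x15]=0x1a, mem[0x05]=0xb8, mem[0x1f]=0x7e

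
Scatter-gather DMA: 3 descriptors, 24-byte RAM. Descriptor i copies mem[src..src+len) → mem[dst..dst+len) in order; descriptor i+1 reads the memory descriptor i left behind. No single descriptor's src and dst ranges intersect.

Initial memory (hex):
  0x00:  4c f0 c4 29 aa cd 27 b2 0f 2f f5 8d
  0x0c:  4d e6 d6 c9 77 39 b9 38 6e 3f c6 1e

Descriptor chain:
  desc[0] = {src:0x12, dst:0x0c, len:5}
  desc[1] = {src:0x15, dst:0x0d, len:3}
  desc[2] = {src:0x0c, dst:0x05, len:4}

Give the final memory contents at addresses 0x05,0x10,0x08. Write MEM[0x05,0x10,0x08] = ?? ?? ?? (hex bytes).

MEM[0x05,0x10,0x08] = b9 c6 1e

[0] 0x12->0x0c len=5 : b9 38 6e 3f c6
[1] 0x15->0x0d len=3 : 3f c6 1e
[2] 0x0c->0x05 len=4 : b9 3f c6 1e
query mem[0x05]=0xb9, mem[0x10]=0xc6, mem[0x08]=0x1e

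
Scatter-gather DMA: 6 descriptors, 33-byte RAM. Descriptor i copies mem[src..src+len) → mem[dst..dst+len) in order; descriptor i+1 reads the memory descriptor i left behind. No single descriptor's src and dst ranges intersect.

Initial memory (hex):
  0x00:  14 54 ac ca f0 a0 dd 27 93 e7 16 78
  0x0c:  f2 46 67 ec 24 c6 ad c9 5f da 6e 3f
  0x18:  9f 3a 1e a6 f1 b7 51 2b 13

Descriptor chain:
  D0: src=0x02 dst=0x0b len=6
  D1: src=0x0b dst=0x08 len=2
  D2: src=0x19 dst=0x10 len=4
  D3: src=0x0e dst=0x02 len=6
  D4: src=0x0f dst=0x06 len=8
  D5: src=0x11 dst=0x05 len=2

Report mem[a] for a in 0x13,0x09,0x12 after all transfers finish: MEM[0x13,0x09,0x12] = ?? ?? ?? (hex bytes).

MEM[0x13,0x09,0x12] = f1 a6 a6

#0 dst[0x0b+6] := {0xac,0xca,0xf0,0xa0,0xdd,0x27}
#1 dst[0x08+2] := {0xac,0xca}
#2 dst[0x10+4] := {0x3a,0x1e,0xa6,0xf1}
#3 dst[0x02+6] := {0xa0,0xdd,0x3a,0x1e,0xa6,0xf1}
#4 dst[0x06+8] := {0xdd,0x3a,0x1e,0xa6,0xf1,0x5f,0xda,0x6e}
#5 dst[0x05+2] := {0x1e,0xa6}
query mem[0x13]=0xf1, mem[0x09]=0xa6, mem[0x12]=0xa6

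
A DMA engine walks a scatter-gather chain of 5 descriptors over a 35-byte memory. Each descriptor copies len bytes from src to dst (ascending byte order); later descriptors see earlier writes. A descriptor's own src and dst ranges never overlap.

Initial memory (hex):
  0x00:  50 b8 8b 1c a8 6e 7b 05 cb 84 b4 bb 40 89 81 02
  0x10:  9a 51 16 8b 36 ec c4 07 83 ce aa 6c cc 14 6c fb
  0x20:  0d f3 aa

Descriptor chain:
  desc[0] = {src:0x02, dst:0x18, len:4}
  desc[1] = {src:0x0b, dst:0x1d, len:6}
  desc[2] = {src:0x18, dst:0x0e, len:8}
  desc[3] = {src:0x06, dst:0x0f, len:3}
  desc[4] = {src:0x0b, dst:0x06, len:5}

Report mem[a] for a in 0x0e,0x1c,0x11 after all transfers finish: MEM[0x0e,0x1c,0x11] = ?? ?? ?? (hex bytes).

  after D0: wrote 4B at 0x18 = 8b1ca86e
  after D1: wrote 6B at 0x1d = bb408981029a
  after D2: wrote 8B at 0x0e = 8b1ca86eccbb4089
  after D3: wrote 3B at 0x0f = 7b05cb
  after D4: wrote 5B at 0x06 = bb40898b7b
query mem[0x0e]=0x8b, mem[0x1c]=0xcc, mem[0x11]=0xcb

MEM[0x0e,0x1c,0x11] = 8b cc cb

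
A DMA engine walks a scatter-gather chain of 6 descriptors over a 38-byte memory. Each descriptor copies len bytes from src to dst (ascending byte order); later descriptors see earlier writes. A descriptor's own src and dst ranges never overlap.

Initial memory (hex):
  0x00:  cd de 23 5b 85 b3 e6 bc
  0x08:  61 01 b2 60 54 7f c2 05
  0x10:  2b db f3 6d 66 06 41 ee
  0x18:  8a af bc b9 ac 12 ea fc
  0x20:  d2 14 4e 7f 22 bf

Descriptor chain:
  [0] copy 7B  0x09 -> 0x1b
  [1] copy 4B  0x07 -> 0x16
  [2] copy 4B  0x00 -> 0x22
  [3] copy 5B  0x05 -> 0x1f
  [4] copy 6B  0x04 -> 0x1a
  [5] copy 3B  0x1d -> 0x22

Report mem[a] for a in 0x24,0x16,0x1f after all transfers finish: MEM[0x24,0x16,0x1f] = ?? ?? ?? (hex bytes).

[0] 0x09->0x1b len=7 : 01 b2 60 54 7f c2 05
[1] 0x07->0x16 len=4 : bc 61 01 b2
[2] 0x00->0x22 len=4 : cd de 23 5b
[3] 0x05->0x1f len=5 : b3 e6 bc 61 01
[4] 0x04->0x1a len=6 : 85 b3 e6 bc 61 01
[5] 0x1d->0x22 len=3 : bc 61 01
query mem[0x24]=0x01, mem[0x16]=0xbc, mem[0x1f]=0x01

MEM[0x24,0x16,0x1f] = 01 bc 01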